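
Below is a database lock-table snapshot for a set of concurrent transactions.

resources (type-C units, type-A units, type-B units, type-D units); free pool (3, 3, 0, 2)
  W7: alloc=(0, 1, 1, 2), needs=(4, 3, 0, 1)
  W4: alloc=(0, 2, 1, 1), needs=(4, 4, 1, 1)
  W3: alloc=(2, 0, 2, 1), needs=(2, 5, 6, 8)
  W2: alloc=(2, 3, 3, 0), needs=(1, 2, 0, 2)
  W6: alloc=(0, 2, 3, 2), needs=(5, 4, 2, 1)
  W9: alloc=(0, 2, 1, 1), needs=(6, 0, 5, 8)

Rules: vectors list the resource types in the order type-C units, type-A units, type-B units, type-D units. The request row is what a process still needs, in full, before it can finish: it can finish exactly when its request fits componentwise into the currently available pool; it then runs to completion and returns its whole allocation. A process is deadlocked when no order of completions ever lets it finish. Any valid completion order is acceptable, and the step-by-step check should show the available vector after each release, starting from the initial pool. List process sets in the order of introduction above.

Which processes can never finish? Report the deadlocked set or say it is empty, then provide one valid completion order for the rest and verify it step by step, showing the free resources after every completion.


The deadlocked set is W3 and W9.
Key observation: no order helps: past W2, W6, W4, W7, the free pool tops out at (5, 11, 8, 7), below what each blocked process needs in type-D units.
One completion order for the rest: W2, W6, W4, W7. Step-by-step check:
  pool = (3, 3, 0, 2)
  W2 needs (1, 2, 0, 2) <= (3, 3, 0, 2) -> finishes; pool += (2, 3, 3, 0) = (5, 6, 3, 2)
  W6 needs (5, 4, 2, 1) <= (5, 6, 3, 2) -> finishes; pool += (0, 2, 3, 2) = (5, 8, 6, 4)
  W4 needs (4, 4, 1, 1) <= (5, 8, 6, 4) -> finishes; pool += (0, 2, 1, 1) = (5, 10, 7, 5)
  W7 needs (4, 3, 0, 1) <= (5, 10, 7, 5) -> finishes; pool += (0, 1, 1, 2) = (5, 11, 8, 7)
The stuck group stays short no matter what:
  blocked: W3 wants (2, 5, 6, 8), pool (5, 11, 8, 7) — not enough type-D units
  blocked: W9 wants (6, 0, 5, 8), pool (5, 11, 8, 7) — not enough type-C units and type-D units


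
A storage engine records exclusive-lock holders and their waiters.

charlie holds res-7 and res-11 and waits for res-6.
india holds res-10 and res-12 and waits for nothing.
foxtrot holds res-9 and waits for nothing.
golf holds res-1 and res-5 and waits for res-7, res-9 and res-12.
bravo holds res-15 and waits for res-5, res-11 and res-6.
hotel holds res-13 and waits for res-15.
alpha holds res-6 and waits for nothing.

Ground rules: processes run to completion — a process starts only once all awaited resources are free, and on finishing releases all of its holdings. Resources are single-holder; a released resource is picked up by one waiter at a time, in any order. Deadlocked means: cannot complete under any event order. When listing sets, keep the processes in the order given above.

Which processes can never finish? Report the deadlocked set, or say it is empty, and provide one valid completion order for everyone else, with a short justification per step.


Nothing here is deadlocked.
Key observation: all waits point, directly or indirectly, at processes that can finish, so nothing is permanently blocked.
One completion order for the rest: india, alpha, charlie, foxtrot, golf, bravo, hotel.
Check, step by step:
  india: no waits; runs immediately, freeing res-10 and res-12
  alpha: no waits; runs immediately, freeing res-6
  charlie waits on res-6 — all released -> runs and releases res-7 and res-11
  foxtrot: no waits; runs immediately, freeing res-9
  golf waits on res-7, res-9 and res-12 — all released -> runs and releases res-1 and res-5
  bravo waits on res-5, res-11 and res-6 — all released -> runs and releases res-15
  hotel waits on res-15 — all released -> runs and releases res-13


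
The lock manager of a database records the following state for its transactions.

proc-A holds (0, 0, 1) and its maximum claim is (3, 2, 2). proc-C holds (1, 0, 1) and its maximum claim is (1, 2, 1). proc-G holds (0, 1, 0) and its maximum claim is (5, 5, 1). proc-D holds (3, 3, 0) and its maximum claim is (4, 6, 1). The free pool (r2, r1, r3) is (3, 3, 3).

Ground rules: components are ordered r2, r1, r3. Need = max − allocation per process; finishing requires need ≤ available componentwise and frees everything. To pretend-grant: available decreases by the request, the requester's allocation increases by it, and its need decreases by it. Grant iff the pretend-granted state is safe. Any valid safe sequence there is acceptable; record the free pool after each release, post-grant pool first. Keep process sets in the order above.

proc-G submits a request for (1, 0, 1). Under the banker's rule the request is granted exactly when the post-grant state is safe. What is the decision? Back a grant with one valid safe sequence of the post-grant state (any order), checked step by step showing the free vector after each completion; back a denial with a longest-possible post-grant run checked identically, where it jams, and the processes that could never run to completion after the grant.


GRANT. The post-grant state is safe; one safe sequence: proc-D, proc-G, proc-C, proc-A.
Key observation: post-grant, (2, 3, 2) remains, and an order beginning with proc-D completes everyone.
Check on the post-grant state, step by step:
  pool = (2, 3, 2)
  proc-D: need (1, 3, 1) fits (2, 3, 2); releases (3, 3, 0), pool now (5, 6, 2)
  proc-G: need (4, 4, 0) fits (5, 6, 2); releases (1, 1, 1), pool now (6, 7, 3)
  proc-C: need (0, 2, 0) fits (6, 7, 3); releases (1, 0, 1), pool now (7, 7, 4)
  proc-A: need (3, 2, 1) fits (7, 7, 4); releases (0, 0, 1), pool now (7, 7, 5)


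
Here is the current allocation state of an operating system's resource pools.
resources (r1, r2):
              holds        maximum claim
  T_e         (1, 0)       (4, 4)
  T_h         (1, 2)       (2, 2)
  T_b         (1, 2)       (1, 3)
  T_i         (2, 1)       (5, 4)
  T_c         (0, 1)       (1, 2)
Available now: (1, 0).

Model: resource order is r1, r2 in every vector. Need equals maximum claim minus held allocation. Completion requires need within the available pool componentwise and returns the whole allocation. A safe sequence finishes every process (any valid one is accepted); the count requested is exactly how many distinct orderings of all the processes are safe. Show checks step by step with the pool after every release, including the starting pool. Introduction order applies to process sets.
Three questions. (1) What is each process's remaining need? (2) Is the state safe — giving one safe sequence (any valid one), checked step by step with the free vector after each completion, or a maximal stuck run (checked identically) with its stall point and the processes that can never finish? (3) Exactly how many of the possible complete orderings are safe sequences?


(1) Need matrix, components ordered r1, r2:
  T_e: (3, 4)
  T_h: (1, 0)
  T_b: (0, 1)
  T_i: (3, 3)
  T_c: (1, 1)
(2) SAFE. One safe sequence: T_h, T_b, T_i, T_e, T_c.
Key observation: the first exact fit in this order is T_h — it needs (1, 0) with (1, 0) free, meeting a requested resource to the last unit.
Step-by-step check:
  pool = (1, 0)
  run T_h (needs (1, 0), free (1, 0)); after release of (1, 2) the pool is (2, 2)
  run T_b (needs (0, 1), free (2, 2)); after release of (1, 2) the pool is (3, 4)
  run T_i (needs (3, 3), free (3, 4)); after release of (2, 1) the pool is (5, 5)
  run T_e (needs (3, 4), free (5, 5)); after release of (1, 0) the pool is (6, 5)
  run T_c (needs (1, 1), free (6, 5)); after release of (0, 1) the pool is (6, 6)
(3) The exact count: 8 of the possible complete orderings are safe sequences.


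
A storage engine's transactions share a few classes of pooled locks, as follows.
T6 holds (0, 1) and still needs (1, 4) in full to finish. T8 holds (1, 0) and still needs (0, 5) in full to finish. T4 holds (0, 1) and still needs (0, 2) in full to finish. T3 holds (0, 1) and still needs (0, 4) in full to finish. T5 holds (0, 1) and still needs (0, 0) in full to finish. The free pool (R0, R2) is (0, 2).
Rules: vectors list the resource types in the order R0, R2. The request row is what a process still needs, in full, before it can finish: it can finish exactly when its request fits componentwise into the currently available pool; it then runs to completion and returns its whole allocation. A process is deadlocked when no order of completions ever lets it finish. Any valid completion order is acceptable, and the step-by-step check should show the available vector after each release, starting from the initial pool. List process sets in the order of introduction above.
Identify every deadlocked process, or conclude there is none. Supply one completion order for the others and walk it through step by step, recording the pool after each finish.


Nothing here is deadlocked.
Key observation: starting with T5, each completion frees enough for the next — no one is permanently blocked.
A valid finishing order for the others: T5, T4, T3, T8, T6. Walking it through:
  pool = (0, 2)
  T5: need (0, 0) fits (0, 2); releases (0, 1), pool now (0, 3)
  T4: need (0, 2) fits (0, 3); releases (0, 1), pool now (0, 4)
  T3: need (0, 4) fits (0, 4); releases (0, 1), pool now (0, 5)
  T8: need (0, 5) fits (0, 5); releases (1, 0), pool now (1, 5)
  T6: need (1, 4) fits (1, 5); releases (0, 1), pool now (1, 6)


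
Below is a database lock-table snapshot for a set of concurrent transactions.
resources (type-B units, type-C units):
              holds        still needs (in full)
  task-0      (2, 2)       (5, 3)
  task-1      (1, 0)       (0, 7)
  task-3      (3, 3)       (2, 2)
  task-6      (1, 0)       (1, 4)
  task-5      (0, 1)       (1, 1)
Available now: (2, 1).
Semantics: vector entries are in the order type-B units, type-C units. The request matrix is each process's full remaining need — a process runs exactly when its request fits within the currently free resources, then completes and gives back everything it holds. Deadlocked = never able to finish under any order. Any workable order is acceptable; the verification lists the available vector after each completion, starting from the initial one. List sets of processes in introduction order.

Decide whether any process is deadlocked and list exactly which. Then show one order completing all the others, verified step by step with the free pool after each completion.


The deadlocked set is empty.
Key observation: task-5 leads a chain of completions in which each release enables another process.
The rest can finish in the order task-5, task-3, task-0, task-6, task-1. Step-by-step check:
  pool = (2, 1)
  task-5: need (1, 1) fits (2, 1); releases (0, 1), pool now (2, 2)
  task-3: need (2, 2) fits (2, 2); releases (3, 3), pool now (5, 5)
  task-0: need (5, 3) fits (5, 5); releases (2, 2), pool now (7, 7)
  task-6: need (1, 4) fits (7, 7); releases (1, 0), pool now (8, 7)
  task-1: need (0, 7) fits (8, 7); releases (1, 0), pool now (9, 7)


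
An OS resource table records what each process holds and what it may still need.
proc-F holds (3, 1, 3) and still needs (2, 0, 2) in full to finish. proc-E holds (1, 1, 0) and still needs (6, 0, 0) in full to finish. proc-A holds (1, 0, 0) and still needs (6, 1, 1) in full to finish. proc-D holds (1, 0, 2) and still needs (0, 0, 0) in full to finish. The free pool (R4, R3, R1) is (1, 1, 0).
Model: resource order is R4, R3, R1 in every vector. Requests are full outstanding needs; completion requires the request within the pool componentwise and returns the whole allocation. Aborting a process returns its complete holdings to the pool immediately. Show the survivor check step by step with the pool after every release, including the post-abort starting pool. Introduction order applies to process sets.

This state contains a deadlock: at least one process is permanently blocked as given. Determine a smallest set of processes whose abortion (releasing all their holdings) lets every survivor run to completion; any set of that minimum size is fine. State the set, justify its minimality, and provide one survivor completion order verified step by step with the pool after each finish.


Abort proc-E.
Key observation: the deadlocked proc-A becomes finishable only because proc-E released (1, 1, 0); it completes at step 3 below.
Why nothing smaller works: aborting no one leaves the state deadlocked as given.
Survivors finish in the order: proc-D, proc-F, proc-A. Walking it through (pool after the aborts first):
  pool = (2, 2, 0)
  proc-D needs (0, 0, 0) <= (2, 2, 0) -> finishes; pool += (1, 0, 2) = (3, 2, 2)
  proc-F needs (2, 0, 2) <= (3, 2, 2) -> finishes; pool += (3, 1, 3) = (6, 3, 5)
  proc-A needs (6, 1, 1) <= (6, 3, 5) -> finishes; pool += (1, 0, 0) = (7, 3, 5)


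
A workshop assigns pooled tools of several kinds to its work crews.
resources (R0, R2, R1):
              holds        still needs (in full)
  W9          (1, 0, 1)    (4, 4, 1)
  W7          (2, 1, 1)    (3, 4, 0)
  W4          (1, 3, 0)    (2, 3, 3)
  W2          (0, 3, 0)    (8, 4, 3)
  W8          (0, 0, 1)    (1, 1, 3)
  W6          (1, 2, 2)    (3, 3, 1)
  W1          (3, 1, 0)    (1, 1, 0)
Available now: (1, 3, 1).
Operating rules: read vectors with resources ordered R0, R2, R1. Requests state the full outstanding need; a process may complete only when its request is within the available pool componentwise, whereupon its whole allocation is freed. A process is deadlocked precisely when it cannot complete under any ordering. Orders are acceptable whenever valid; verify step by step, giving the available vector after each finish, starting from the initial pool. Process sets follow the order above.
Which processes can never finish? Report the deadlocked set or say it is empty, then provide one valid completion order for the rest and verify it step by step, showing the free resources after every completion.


Nothing here is deadlocked.
Key observation: W1 fits the free pool immediately, and its release cascades until everyone finishes.
One completion order for the rest: W1, W9, W6, W7, W4, W2, W8. Walking it through:
  pool = (1, 3, 1)
  run W1 (needs (1, 1, 0), free (1, 3, 1)); after release of (3, 1, 0) the pool is (4, 4, 1)
  run W9 (needs (4, 4, 1), free (4, 4, 1)); after release of (1, 0, 1) the pool is (5, 4, 2)
  run W6 (needs (3, 3, 1), free (5, 4, 2)); after release of (1, 2, 2) the pool is (6, 6, 4)
  run W7 (needs (3, 4, 0), free (6, 6, 4)); after release of (2, 1, 1) the pool is (8, 7, 5)
  run W4 (needs (2, 3, 3), free (8, 7, 5)); after release of (1, 3, 0) the pool is (9, 10, 5)
  run W2 (needs (8, 4, 3), free (9, 10, 5)); after release of (0, 3, 0) the pool is (9, 13, 5)
  run W8 (needs (1, 1, 3), free (9, 13, 5)); after release of (0, 0, 1) the pool is (9, 13, 6)


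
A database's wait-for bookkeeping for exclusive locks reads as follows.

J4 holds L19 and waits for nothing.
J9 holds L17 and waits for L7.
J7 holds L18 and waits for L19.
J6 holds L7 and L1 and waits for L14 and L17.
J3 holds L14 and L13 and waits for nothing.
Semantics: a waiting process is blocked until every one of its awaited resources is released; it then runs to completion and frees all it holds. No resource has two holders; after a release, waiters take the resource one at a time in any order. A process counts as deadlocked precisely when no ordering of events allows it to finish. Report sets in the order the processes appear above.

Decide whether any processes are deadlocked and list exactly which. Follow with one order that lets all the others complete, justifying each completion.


The deadlocked set is J9 and J6.
Key observation: along J9 -> J6 -> J9, each member waits on what the next one holds — a deadlock; no other process is dragged down with it.
One completion order for the rest: J3, J4, J7.
Verifying each step:
  J3: no waits; runs immediately, freeing L14 and L13
  J4: no waits; runs immediately, freeing L19
  J7 waits on L19 — all released -> runs and releases L18


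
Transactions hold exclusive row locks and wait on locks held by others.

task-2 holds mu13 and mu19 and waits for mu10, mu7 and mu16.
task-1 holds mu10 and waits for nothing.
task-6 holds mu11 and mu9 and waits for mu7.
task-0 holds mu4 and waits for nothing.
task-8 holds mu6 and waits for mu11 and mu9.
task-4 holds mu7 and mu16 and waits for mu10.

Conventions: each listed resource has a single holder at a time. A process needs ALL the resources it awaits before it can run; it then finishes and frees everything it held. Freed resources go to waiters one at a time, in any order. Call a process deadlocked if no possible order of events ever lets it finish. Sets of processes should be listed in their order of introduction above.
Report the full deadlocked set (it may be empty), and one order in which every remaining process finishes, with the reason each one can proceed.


Nothing here is deadlocked.
Key observation: the wait graph is acyclic; completion cascades from the unblocked processes through everyone else.
A valid finishing order for the others: task-1, task-4, task-0, task-6, task-8, task-2.
Check, step by step:
  task-1: no waits; runs immediately, freeing mu10
  task-4: everything it awaited (mu10) is free; runs, freeing mu7 and mu16
  task-0: no waits; runs immediately, freeing mu4
  task-6: everything it awaited (mu7) is free; runs, freeing mu11 and mu9
  task-8: everything it awaited (mu11 and mu9) is free; runs, freeing mu6
  task-2: everything it awaited (mu10, mu7 and mu16) is free; runs, freeing mu13 and mu19


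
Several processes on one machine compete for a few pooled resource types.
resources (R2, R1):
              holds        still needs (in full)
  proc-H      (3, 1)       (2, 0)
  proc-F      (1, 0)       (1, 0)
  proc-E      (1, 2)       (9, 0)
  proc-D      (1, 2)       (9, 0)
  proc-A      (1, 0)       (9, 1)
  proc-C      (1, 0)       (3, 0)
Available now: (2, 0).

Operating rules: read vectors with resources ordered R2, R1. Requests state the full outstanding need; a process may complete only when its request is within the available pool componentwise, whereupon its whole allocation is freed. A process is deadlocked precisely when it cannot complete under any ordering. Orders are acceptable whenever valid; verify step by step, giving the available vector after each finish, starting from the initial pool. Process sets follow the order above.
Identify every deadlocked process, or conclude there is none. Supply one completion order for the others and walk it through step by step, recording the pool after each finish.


The deadlocked set is proc-E, proc-D and proc-A.
Key observation: R2 is the bottleneck — with proc-F, proc-C, proc-H done the pool holds (7, 1), short of every remaining need.
The rest can finish in the order proc-F, proc-C, proc-H. Check, step by step:
  pool = (2, 0)
  proc-F needs (1, 0) <= (2, 0) -> finishes; pool += (1, 0) = (3, 0)
  proc-C needs (3, 0) <= (3, 0) -> finishes; pool += (1, 0) = (4, 0)
  proc-H needs (2, 0) <= (4, 0) -> finishes; pool += (3, 1) = (7, 1)
The stuck group stays short no matter what:
  proc-E cannot run: need (9, 0) vs free (7, 1) (insufficient R2)
  proc-D cannot run: need (9, 0) vs free (7, 1) (insufficient R2)
  proc-A cannot run: need (9, 1) vs free (7, 1) (insufficient R2)


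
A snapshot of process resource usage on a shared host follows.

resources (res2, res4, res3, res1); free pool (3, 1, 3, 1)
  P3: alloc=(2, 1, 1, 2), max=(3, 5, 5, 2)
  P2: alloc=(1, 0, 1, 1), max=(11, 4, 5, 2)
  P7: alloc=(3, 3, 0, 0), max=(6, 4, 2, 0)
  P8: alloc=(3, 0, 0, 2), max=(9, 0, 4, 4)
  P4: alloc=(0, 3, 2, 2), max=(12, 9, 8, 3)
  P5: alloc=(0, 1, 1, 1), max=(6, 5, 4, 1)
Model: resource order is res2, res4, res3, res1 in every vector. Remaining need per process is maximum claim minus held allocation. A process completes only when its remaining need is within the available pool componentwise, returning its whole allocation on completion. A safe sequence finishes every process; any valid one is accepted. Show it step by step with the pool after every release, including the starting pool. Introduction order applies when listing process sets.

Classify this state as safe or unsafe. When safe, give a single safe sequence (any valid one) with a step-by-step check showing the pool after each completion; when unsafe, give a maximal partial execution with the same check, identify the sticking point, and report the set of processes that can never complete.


SAFE — a valid safe sequence is P7, P5, P3, P8, P2, P4.
Key observation: the order's first zero-slack moment is P7 ((3, 1, 2, 0) needed, (3, 1, 3, 1) free — a requested resource with nothing to spare).
Verifying each step:
  pool = (3, 1, 3, 1)
  P7: need (3, 1, 2, 0) fits (3, 1, 3, 1); releases (3, 3, 0, 0), pool now (6, 4, 3, 1)
  P5: need (6, 4, 3, 0) fits (6, 4, 3, 1); releases (0, 1, 1, 1), pool now (6, 5, 4, 2)
  P3: need (1, 4, 4, 0) fits (6, 5, 4, 2); releases (2, 1, 1, 2), pool now (8, 6, 5, 4)
  P8: need (6, 0, 4, 2) fits (8, 6, 5, 4); releases (3, 0, 0, 2), pool now (11, 6, 5, 6)
  P2: need (10, 4, 4, 1) fits (11, 6, 5, 6); releases (1, 0, 1, 1), pool now (12, 6, 6, 7)
  P4: need (12, 6, 6, 1) fits (12, 6, 6, 7); releases (0, 3, 2, 2), pool now (12, 9, 8, 9)


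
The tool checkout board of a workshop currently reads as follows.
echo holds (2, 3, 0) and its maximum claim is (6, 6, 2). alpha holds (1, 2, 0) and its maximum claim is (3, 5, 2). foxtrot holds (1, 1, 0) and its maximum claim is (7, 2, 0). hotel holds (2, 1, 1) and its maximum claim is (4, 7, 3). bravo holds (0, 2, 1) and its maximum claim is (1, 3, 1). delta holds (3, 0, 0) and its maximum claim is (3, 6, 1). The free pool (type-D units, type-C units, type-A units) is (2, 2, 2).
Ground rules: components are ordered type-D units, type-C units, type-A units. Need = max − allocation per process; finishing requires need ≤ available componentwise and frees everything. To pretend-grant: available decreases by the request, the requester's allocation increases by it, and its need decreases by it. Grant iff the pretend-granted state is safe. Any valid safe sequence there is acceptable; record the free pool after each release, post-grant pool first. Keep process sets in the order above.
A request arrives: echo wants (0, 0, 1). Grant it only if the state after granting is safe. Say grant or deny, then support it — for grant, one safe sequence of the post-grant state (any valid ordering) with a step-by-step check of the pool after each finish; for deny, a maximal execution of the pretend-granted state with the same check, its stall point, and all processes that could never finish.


GRANT: granting preserves safety; a valid post-grant sequence is bravo, alpha, hotel, echo, foxtrot, delta.
Key observation: after the grant the pool drops to (2, 2, 1), which still lets bravo finish first and unwind the rest.
Verifying the post-grant state step by step:
  pool = (2, 2, 1)
  bravo: need (1, 1, 0) fits (2, 2, 1); releases (0, 2, 1), pool now (2, 4, 2)
  alpha: need (2, 3, 2) fits (2, 4, 2); releases (1, 2, 0), pool now (3, 6, 2)
  hotel: need (2, 6, 2) fits (3, 6, 2); releases (2, 1, 1), pool now (5, 7, 3)
  echo: need (4, 3, 1) fits (5, 7, 3); releases (2, 3, 1), pool now (7, 10, 4)
  foxtrot: need (6, 1, 0) fits (7, 10, 4); releases (1, 1, 0), pool now (8, 11, 4)
  delta: need (0, 6, 1) fits (8, 11, 4); releases (3, 0, 0), pool now (11, 11, 4)


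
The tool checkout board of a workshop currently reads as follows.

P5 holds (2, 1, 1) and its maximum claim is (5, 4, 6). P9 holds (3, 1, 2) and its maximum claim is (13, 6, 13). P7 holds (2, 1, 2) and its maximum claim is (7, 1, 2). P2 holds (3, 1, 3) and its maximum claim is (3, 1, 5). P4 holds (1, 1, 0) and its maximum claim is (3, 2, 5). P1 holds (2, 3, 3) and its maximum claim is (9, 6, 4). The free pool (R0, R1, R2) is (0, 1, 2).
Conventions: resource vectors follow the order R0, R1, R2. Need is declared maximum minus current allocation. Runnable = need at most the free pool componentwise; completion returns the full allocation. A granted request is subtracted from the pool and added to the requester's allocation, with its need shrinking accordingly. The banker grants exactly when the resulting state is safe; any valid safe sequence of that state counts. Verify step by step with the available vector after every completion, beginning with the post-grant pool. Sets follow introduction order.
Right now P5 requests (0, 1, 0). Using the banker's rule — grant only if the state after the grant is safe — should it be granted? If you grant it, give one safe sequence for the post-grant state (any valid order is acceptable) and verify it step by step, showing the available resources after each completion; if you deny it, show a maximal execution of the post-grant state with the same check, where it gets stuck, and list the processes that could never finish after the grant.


GRANT: granting preserves safety; a valid post-grant sequence is P2, P4, P5, P7, P1, P9.
Key observation: (0, 0, 2) free after granting still covers P2 first, and each release covers the next.
Verifying the post-grant state step by step:
  pool = (0, 0, 2)
  P2: need (0, 0, 2) fits (0, 0, 2); releases (3, 1, 3), pool now (3, 1, 5)
  P4: need (2, 1, 5) fits (3, 1, 5); releases (1, 1, 0), pool now (4, 2, 5)
  P5: need (3, 2, 5) fits (4, 2, 5); releases (2, 2, 1), pool now (6, 4, 6)
  P7: need (5, 0, 0) fits (6, 4, 6); releases (2, 1, 2), pool now (8, 5, 8)
  P1: need (7, 3, 1) fits (8, 5, 8); releases (2, 3, 3), pool now (10, 8, 11)
  P9: need (10, 5, 11) fits (10, 8, 11); releases (3, 1, 2), pool now (13, 9, 13)


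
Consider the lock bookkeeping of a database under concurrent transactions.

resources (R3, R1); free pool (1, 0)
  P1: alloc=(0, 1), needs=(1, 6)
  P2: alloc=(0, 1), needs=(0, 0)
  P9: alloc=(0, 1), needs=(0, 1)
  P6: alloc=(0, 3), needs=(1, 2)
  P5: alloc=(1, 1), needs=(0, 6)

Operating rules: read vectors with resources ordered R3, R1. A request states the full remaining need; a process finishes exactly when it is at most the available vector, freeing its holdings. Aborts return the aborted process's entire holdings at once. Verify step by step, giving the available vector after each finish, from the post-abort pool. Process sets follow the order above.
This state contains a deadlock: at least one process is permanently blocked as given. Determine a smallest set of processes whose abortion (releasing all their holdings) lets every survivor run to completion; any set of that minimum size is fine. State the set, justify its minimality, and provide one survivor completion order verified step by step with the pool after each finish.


Minimum abort set: P1.
Key observation: P5 was stuck for good until P1 gave back (0, 1); in the order shown it finishes at step 4.
Why nothing smaller works: aborting no one leaves the state deadlocked as given.
The survivors complete as P2, P6, P9, P5. Step-by-step check (starting from the post-abort pool):
  pool = (1, 1)
  run P2 (needs (0, 0), free (1, 1)); after release of (0, 1) the pool is (1, 2)
  run P6 (needs (1, 2), free (1, 2)); after release of (0, 3) the pool is (1, 5)
  run P9 (needs (0, 1), free (1, 5)); after release of (0, 1) the pool is (1, 6)
  run P5 (needs (0, 6), free (1, 6)); after release of (1, 1) the pool is (2, 7)


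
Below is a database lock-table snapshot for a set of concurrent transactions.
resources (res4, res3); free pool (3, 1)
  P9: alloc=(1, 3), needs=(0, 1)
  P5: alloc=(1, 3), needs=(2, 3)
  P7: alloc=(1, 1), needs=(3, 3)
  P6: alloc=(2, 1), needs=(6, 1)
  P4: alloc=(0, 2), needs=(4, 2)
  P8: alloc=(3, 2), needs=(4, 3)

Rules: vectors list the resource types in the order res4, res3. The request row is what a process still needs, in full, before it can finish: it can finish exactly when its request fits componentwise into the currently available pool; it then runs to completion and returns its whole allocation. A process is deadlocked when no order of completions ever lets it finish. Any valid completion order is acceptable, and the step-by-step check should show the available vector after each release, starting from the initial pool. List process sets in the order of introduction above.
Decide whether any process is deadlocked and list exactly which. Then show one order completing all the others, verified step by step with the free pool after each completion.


No process is deadlocked.
Key observation: there is always a runnable process — P9 first — so the state unwinds completely.
The rest can finish in the order P9, P4, P5, P8, P6, P7. Walking it through:
  pool = (3, 1)
  P9 needs (0, 1) <= (3, 1) -> finishes; pool += (1, 3) = (4, 4)
  P4 needs (4, 2) <= (4, 4) -> finishes; pool += (0, 2) = (4, 6)
  P5 needs (2, 3) <= (4, 6) -> finishes; pool += (1, 3) = (5, 9)
  P8 needs (4, 3) <= (5, 9) -> finishes; pool += (3, 2) = (8, 11)
  P6 needs (6, 1) <= (8, 11) -> finishes; pool += (2, 1) = (10, 12)
  P7 needs (3, 3) <= (10, 12) -> finishes; pool += (1, 1) = (11, 13)


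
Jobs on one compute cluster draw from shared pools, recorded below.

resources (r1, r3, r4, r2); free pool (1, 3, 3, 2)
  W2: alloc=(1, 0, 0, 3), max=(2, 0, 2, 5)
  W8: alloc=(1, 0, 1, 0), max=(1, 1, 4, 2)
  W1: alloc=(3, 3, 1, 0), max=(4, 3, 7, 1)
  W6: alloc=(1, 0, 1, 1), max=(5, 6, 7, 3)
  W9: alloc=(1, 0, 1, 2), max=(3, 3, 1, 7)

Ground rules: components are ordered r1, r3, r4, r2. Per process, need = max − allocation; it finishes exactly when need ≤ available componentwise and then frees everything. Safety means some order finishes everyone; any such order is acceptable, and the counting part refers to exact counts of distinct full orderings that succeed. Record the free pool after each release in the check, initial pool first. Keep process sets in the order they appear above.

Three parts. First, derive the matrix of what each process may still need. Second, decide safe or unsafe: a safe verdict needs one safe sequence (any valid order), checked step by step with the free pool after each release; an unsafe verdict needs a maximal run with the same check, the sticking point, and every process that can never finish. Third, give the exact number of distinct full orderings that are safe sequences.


(1) Need matrix, components ordered r1, r3, r4, r2:
  W2: (1, 0, 2, 2)
  W8: (0, 1, 3, 2)
  W1: (1, 0, 6, 1)
  W6: (4, 6, 6, 2)
  W9: (2, 3, 0, 5)
(2) The state is UNSAFE.
Key observation: once W2, W9, W8 finish, the pool peaks at (4, 3, 5, 7) — and every remaining process still needs more r4 than that.
The run W2, W9, W8 cannot be extended any further. Verifying each step:
  pool = (1, 3, 3, 2)
  run W2 (needs (1, 0, 2, 2), free (1, 3, 3, 2)); after release of (1, 0, 0, 3) the pool is (2, 3, 3, 5)
  run W9 (needs (2, 3, 0, 5), free (2, 3, 3, 5)); after release of (1, 0, 1, 2) the pool is (3, 3, 4, 7)
  run W8 (needs (0, 1, 3, 2), free (3, 3, 4, 7)); after release of (1, 0, 1, 0) the pool is (4, 3, 5, 7)
  W1 still needs (1, 0, 6, 1) but only (4, 3, 5, 7) is free — short on r4
  W6 still needs (4, 6, 6, 2) but only (4, 3, 5, 7) is free — short on r3 and r4
Processes that can never finish: W1 and W6.
(3) Precisely 0 of the possible complete orderings are safe sequences.


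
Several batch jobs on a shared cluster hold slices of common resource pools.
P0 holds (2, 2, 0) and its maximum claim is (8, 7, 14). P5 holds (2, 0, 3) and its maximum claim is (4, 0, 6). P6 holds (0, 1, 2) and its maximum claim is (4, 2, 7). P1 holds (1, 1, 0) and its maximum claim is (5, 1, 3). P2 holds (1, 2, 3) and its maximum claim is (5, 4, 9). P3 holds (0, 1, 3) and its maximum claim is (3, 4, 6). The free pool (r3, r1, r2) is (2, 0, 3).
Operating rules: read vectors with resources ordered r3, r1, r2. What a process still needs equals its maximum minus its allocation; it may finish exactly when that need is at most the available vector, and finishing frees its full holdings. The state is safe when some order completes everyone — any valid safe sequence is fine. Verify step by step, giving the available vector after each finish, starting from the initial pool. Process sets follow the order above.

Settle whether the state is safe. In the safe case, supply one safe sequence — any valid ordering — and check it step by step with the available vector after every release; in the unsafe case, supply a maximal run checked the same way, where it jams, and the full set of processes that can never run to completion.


SAFE, for example via the order P5, P1, P6, P2, P3, P0.
Key observation: the first exact fit in this order is P5 — it needs (2, 0, 3) with (2, 0, 3) free, meeting a requested resource to the last unit.
Walking it through:
  pool = (2, 0, 3)
  run P5 (needs (2, 0, 3), free (2, 0, 3)); after release of (2, 0, 3) the pool is (4, 0, 6)
  run P1 (needs (4, 0, 3), free (4, 0, 6)); after release of (1, 1, 0) the pool is (5, 1, 6)
  run P6 (needs (4, 1, 5), free (5, 1, 6)); after release of (0, 1, 2) the pool is (5, 2, 8)
  run P2 (needs (4, 2, 6), free (5, 2, 8)); after release of (1, 2, 3) the pool is (6, 4, 11)
  run P3 (needs (3, 3, 3), free (6, 4, 11)); after release of (0, 1, 3) the pool is (6, 5, 14)
  run P0 (needs (6, 5, 14), free (6, 5, 14)); after release of (2, 2, 0) the pool is (8, 7, 14)


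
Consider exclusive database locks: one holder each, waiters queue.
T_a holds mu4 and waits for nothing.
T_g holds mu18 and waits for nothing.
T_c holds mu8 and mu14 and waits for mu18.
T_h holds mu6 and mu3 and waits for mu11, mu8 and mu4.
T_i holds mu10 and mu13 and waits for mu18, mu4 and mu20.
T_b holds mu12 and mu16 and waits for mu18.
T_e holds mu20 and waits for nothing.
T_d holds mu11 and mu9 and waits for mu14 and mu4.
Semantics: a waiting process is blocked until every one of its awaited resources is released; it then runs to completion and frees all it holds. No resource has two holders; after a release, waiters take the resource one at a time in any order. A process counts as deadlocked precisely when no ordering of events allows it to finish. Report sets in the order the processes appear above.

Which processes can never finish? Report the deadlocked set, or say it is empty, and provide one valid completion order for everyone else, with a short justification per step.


The deadlocked set is empty.
Key observation: the wait relation is loop-free; peeling off processes with no waits unwinds the whole state.
One completion order for the rest: T_a, T_e, T_g, T_b, T_c, T_d, T_h, T_i.
Check, step by step:
  run T_a (it waits on nothing); releases mu4
  run T_e (it waits on nothing); releases mu20
  run T_g (it waits on nothing); releases mu18
  T_b: everything it awaited (mu18) is free; runs, freeing mu12 and mu16
  T_c: everything it awaited (mu18) is free; runs, freeing mu8 and mu14
  T_d: everything it awaited (mu14 and mu4) is free; runs, freeing mu11 and mu9
  T_h: everything it awaited (mu11, mu8 and mu4) is free; runs, freeing mu6 and mu3
  T_i: everything it awaited (mu18, mu4 and mu20) is free; runs, freeing mu10 and mu13


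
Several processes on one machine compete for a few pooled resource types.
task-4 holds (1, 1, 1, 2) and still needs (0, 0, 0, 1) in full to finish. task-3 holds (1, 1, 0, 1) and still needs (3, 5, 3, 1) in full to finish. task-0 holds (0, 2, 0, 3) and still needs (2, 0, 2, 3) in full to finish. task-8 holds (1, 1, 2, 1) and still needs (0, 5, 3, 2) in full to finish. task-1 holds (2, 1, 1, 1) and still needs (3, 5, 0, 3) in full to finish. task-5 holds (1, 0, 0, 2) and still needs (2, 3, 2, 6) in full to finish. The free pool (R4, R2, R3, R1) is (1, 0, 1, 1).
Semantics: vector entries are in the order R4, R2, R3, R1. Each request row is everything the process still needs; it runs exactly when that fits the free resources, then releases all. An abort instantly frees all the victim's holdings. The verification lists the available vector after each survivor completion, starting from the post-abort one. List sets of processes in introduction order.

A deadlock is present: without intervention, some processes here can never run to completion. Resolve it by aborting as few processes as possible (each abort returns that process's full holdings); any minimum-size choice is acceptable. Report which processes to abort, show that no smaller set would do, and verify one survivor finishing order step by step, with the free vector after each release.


The answer: abort task-3 and task-1.
Key observation: task-8 had no path to completion before; after the abort of task-3 and task-1 ((3, 2, 1, 2) returned), step 3 is where it fits.
Minimality, checking each single-abort alternative: task-4 alone leaves task-3 blocked (short on R2 and R3); task-3 alone leaves task-8 blocked (short on R2 and R3); task-0 alone leaves task-3 blocked (short on R2 and R3); task-8 alone leaves task-3 blocked (short on R2); task-1 alone leaves task-3 blocked (short on R2); task-5 alone leaves task-3 blocked (short on R2 and R3).
Survivors finish in the order: task-4, task-0, task-8, task-5. Step-by-step check (pool after the aborts first):
  pool = (4, 2, 2, 3)
  run task-4 (needs (0, 0, 0, 1), free (4, 2, 2, 3)); after release of (1, 1, 1, 2) the pool is (5, 3, 3, 5)
  run task-0 (needs (2, 0, 2, 3), free (5, 3, 3, 5)); after release of (0, 2, 0, 3) the pool is (5, 5, 3, 8)
  run task-8 (needs (0, 5, 3, 2), free (5, 5, 3, 8)); after release of (1, 1, 2, 1) the pool is (6, 6, 5, 9)
  run task-5 (needs (2, 3, 2, 6), free (6, 6, 5, 9)); after release of (1, 0, 0, 2) the pool is (7, 6, 5, 11)


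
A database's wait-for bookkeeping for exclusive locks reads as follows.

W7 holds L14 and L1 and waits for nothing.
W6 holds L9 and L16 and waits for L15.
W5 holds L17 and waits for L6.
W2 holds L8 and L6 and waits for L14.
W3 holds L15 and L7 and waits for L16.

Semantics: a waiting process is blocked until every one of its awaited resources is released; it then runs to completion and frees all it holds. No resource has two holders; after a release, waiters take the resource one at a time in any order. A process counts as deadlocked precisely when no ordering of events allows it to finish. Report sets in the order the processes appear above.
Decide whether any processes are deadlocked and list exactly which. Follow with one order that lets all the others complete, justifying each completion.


The deadlocked set is W6 and W3.
Key observation: the loop W6 -> W3 -> W6 blocks itself forever; no other process is dragged down with it.
A valid finishing order for the others: W7, W2, W5.
Verifying each step:
  run W7 (it waits on nothing); releases L14 and L1
  W2: everything it awaited (L14) is free; runs, freeing L8 and L6
  W5: everything it awaited (L6) is free; runs, freeing L17


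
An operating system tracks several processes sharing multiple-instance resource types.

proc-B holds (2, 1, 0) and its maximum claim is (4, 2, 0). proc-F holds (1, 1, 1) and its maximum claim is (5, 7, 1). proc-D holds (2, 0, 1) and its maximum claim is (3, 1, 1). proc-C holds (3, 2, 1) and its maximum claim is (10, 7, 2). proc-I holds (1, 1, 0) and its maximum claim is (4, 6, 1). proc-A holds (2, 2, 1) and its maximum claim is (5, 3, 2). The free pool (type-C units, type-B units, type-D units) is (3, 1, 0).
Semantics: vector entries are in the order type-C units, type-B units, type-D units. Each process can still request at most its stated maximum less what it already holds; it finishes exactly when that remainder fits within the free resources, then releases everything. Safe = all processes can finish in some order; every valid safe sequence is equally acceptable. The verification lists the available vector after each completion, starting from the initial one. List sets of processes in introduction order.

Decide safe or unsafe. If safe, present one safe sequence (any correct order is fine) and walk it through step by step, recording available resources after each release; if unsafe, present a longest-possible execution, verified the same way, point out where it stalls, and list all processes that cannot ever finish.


UNSAFE — no complete ordering exists.
Key observation: once proc-B, proc-D, proc-A finish, the pool peaks at (9, 4, 2) — and every remaining process still needs more type-B units than that.
Going as far as possible: proc-B, proc-D, proc-A; after that, nothing fits. Walking it through:
  pool = (3, 1, 0)
  proc-B: need (2, 1, 0) fits (3, 1, 0); releases (2, 1, 0), pool now (5, 2, 0)
  proc-D: need (1, 1, 0) fits (5, 2, 0); releases (2, 0, 1), pool now (7, 2, 1)
  proc-A: need (3, 1, 1) fits (7, 2, 1); releases (2, 2, 1), pool now (9, 4, 2)
  proc-F still needs (4, 6, 0) but only (9, 4, 2) is free — short on type-B units
  proc-C still needs (7, 5, 1) but only (9, 4, 2) is free — short on type-B units
  proc-I still needs (3, 5, 1) but only (9, 4, 2) is free — short on type-B units
Processes that can never finish: proc-F, proc-C and proc-I.
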